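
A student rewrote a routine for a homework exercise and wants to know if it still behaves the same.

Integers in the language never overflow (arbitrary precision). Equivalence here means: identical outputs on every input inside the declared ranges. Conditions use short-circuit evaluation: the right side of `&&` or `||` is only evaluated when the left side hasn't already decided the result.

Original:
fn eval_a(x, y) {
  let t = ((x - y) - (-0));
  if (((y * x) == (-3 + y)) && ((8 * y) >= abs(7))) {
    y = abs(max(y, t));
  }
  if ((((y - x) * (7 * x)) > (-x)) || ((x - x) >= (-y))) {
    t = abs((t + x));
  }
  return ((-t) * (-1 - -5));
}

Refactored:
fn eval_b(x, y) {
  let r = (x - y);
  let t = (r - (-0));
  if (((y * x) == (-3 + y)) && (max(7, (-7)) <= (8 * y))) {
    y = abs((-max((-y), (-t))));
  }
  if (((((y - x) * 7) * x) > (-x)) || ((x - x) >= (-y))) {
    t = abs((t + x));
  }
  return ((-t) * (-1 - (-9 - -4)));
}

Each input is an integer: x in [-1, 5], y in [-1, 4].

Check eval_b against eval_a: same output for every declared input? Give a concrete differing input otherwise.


One difference looks behavioral, but it never changes the outcome for any declared input; all 42 inputs agree.
verdict: equivalent


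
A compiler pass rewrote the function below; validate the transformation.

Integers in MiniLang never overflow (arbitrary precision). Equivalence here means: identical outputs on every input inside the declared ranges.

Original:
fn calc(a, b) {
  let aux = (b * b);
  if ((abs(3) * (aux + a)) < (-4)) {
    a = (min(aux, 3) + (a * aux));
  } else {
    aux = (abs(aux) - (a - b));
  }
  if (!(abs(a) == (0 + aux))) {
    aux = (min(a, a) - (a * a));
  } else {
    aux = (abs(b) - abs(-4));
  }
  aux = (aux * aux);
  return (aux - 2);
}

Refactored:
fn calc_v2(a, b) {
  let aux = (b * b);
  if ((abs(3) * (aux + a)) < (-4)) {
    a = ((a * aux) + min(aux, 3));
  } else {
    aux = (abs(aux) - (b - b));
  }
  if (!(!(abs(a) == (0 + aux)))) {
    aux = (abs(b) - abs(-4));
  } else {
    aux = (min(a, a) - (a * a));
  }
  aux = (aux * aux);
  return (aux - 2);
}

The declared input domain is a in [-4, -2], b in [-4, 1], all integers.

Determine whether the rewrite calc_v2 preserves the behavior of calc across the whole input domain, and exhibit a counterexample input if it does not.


a=-4, b=-2 yields 398 from calc but 2 from calc_v2.
verdict: not equivalent; witness: a=-4, b=-2


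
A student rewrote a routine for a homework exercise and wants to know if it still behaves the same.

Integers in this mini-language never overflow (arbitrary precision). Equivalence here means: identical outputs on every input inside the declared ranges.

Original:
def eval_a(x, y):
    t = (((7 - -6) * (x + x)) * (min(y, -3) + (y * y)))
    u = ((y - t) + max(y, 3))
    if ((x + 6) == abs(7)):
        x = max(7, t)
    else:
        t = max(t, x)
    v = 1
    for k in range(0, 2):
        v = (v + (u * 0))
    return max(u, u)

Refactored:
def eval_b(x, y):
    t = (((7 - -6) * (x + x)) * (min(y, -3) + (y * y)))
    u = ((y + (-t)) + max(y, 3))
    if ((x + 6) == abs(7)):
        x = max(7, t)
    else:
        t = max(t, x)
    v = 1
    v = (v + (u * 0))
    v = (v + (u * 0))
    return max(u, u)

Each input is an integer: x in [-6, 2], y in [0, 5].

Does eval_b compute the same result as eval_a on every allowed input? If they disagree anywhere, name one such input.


Side by side, the visible changes include: loop structure differs; arithmetic usage differs; constant usage differs; local variable names differ.
As a probe, take x=1, y=3: eval_a runs t=156, then u=-150, then ((x + 6) == abs(7)) is true, then x=156, then v=1, then (k=0), then v=1, then (k=1), then v=1, then returns -150; eval_b runs t=156, then u=-150, then ((x + 6) == abs(7)) is true, then x=156, then v=1, then v=1, then v=1, then returns -150; both end at -150.
Sweeping the whole domain (54 inputs) finds no disagreement.
verdict: equivalent


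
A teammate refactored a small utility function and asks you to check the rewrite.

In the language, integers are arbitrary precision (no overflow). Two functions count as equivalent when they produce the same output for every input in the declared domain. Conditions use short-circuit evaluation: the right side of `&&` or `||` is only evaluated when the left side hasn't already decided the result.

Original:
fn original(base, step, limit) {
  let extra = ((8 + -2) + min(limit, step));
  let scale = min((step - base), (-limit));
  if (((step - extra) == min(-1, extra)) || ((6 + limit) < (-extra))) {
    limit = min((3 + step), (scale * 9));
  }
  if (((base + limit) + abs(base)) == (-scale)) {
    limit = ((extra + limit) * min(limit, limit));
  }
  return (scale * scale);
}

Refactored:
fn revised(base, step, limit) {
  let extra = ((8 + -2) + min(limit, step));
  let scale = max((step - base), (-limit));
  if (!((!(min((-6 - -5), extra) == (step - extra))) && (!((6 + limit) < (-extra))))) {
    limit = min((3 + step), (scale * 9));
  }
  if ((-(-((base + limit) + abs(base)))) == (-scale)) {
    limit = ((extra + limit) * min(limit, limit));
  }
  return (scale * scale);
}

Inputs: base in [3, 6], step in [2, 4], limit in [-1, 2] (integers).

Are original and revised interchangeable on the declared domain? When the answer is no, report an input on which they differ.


On input base=3, step=2, limit=0, original returns 1 while revised returns 0.
verdict: not equivalent; witness: base=3, step=2, limit=0


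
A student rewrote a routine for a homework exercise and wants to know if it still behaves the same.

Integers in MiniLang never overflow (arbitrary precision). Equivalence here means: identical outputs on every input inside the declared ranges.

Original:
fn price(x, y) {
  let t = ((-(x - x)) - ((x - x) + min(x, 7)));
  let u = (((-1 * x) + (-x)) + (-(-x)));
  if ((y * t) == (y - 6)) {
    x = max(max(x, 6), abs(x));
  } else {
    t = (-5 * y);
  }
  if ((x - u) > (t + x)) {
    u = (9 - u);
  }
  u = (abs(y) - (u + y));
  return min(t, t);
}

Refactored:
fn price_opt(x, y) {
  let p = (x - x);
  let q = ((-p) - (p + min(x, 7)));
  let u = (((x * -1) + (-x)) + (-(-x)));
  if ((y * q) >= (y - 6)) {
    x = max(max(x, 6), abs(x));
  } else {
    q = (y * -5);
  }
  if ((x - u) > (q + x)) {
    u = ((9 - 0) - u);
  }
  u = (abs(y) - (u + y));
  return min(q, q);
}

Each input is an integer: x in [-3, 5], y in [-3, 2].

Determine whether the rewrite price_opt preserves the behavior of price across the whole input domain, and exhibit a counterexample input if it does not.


There is a counterexample at x=-3, y=-2: 10 on one side, 3 on the other.
price: t=3, then u=3, then ((y * t) == (y - 6)) is false, then t=10, then ((x - u) > (t + x)) is false, then u=1, then returns 10
price_opt: p=0, then q=3, then u=3, then ((y * q) >= (y - 6)) is true, then x=6, then ((x - u) > (q + x)) is false, then u=1, then returns 3
verdict: not equivalent; witness: x=-3, y=-2


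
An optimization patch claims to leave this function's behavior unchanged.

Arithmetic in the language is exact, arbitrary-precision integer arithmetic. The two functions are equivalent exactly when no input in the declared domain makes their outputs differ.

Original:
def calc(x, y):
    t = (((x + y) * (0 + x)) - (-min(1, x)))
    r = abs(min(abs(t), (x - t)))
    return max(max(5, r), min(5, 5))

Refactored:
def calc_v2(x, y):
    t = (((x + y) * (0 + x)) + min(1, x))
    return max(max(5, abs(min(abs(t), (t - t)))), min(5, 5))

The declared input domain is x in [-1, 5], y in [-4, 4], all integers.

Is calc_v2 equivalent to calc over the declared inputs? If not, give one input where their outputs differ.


Evaluate both at x=2, y=2.
calc: t becomes 9; next r becomes 7; next final value 7
calc_v2: t becomes 9; next final value 5
7 against 5: the behavior changed.
verdict: not equivalent; witness: x=2, y=2


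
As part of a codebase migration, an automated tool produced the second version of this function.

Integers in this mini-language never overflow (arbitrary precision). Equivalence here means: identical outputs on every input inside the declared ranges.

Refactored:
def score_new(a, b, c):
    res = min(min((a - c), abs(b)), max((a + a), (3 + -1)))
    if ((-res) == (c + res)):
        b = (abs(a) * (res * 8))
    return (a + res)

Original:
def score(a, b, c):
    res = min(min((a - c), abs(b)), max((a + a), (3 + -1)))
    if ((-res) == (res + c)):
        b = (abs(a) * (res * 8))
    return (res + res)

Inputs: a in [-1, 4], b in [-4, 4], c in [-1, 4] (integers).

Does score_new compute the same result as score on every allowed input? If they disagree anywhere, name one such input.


The rewrite breaks on a=-1, b=-4, c=-1, where the results are 0 and -1.
score: res := 0 | ((-res) == (res + c)): false | result 0
score_new: res := 0 | ((-res) == (c + res)): false | result -1
verdict: not equivalent; witness: a=-1, b=-4, c=-1


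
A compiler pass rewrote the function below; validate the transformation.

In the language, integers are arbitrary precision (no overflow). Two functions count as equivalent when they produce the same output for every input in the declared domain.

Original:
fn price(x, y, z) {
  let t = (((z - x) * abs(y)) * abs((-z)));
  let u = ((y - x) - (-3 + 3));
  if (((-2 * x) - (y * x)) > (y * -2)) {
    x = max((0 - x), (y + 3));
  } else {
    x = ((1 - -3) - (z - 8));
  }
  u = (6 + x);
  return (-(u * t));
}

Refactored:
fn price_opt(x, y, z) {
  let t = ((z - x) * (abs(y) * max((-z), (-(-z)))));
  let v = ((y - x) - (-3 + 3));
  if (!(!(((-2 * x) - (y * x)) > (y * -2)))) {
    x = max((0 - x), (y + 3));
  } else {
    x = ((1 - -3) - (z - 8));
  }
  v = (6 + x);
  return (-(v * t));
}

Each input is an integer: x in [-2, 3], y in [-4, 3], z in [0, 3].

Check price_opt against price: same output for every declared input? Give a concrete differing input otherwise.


Equivalent — the differences include min/max/abs usage differs; local variable names differ; boolean connective usage differs, yet no declared input distinguishes the two.
One worked example (x=-2, y=2, z=3) — price: t = 30; u = 4; (((-2 * x) - (y * x)) > (y * -2)) -> true; x = 5; u = 11; return -330; price_opt: t = 30; v = 4; (!(!(((-2 * x) - (y * x)) > (y * -2)))) -> true; x = 5; v = 11; return -330; agreement on -330.
Checked all 192 inputs in the declared domain: the outputs agree on every one.
verdict: equivalent


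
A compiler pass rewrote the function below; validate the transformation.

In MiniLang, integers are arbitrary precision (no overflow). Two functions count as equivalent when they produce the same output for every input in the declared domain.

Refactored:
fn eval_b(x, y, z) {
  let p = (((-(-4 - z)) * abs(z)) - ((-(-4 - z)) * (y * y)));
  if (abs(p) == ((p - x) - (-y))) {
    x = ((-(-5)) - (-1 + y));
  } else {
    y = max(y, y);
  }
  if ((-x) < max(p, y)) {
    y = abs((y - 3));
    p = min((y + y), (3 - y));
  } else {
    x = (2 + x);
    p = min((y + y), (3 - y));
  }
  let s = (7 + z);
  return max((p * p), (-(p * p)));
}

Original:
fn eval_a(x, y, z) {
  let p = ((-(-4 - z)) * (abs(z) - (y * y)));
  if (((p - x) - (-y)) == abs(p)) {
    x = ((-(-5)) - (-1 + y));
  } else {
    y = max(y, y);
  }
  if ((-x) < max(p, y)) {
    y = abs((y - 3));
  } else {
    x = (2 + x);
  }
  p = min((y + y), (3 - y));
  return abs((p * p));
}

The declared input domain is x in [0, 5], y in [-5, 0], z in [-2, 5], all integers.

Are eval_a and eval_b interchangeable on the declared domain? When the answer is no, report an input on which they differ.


Differences: local variable names differ; and statement counts differ; and arithmetic usage differs; and min/max/abs usage differs; and constant usage differs — yet all 288 inputs agree.
verdict: equivalent


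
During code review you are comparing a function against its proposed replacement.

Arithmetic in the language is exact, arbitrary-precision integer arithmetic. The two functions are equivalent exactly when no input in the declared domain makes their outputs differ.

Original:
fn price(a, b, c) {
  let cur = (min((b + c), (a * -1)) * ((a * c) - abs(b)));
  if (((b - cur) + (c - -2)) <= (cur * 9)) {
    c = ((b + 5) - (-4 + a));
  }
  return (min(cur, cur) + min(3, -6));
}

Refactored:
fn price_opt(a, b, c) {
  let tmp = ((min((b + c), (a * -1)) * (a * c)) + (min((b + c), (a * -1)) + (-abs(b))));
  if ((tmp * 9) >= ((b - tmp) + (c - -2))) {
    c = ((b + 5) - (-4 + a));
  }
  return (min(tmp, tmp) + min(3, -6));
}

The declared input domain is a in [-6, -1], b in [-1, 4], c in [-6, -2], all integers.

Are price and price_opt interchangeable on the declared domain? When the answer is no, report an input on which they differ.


Not equivalent: a=-6, b=-1, c=-6 separates them (-251 vs -266).
price: cur=-245, then (((b - cur) + (c - -2)) <= (cur * 9)) is false, then returns -251
price_opt: tmp=-260, then ((tmp * 9) >= ((b - tmp) + (c - -2))) is false, then returns -266
verdict: not equivalent; witness: a=-6, b=-1, c=-6


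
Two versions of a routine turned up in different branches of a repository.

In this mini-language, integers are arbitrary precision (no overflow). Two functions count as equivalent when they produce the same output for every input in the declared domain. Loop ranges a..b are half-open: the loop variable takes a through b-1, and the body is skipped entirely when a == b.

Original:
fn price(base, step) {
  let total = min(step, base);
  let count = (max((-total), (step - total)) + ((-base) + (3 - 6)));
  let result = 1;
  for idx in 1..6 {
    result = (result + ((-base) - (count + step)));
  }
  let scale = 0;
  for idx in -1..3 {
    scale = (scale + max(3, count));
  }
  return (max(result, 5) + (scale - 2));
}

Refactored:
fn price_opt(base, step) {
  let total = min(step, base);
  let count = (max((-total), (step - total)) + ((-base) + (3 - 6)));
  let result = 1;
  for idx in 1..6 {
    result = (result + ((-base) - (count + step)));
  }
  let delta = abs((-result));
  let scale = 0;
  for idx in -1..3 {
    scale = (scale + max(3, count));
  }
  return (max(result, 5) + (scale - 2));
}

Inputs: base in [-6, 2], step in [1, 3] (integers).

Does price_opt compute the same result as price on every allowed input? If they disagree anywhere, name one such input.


Reading the diff, among the changes: local variable names differ; and min/max/abs usage differs; and statement counts differ.
One worked example (base=-6, step=3) — price: total=-6, then count=12, then result=1, then (idx=1), then result=-8, then (idx=2), then result=-17, then (idx=3), then result=-26, then (idx=4), then result=-35, then (idx=5), then result=-44, then scale=0, then (idx=-1), then scale=12, then (idx=0), then scale=24, then (idx=1), then scale=36, then (idx=2), then scale=48, then returns 51; price_opt: total=-6, then count=12, then result=1, then (idx=1), then result=-8, then (idx=2), then result=-17, then (idx=3), then result=-26, then (idx=4), then result=-35, then (idx=5), then result=-44, then delta=44, then scale=0, then (idx=-1), then scale=12, then (idx=0), then scale=24, then (idx=1), then scale=36, then (idx=2), then scale=48, then returns 51; agreement on 51.
Every one of the 27 inputs gives matching results.
verdict: equivalent


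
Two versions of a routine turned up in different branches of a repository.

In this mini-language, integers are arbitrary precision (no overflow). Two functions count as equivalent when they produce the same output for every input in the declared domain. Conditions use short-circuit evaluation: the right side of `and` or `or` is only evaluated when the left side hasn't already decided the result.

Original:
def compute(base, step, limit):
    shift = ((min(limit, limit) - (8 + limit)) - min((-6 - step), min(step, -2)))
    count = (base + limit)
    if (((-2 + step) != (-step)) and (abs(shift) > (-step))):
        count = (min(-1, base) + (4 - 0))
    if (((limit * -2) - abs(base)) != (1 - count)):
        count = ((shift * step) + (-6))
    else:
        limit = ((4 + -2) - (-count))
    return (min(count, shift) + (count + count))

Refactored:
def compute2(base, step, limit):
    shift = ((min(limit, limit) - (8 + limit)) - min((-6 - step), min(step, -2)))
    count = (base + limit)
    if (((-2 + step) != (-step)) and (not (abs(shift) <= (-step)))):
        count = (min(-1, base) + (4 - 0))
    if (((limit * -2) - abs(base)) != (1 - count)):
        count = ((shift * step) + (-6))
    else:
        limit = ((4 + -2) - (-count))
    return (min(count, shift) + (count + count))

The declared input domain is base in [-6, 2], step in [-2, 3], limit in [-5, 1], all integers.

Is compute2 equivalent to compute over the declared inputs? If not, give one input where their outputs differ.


Although boolean connective usage differs, plus comparison usage differs, 378/378 inputs agree.
verdict: equivalent


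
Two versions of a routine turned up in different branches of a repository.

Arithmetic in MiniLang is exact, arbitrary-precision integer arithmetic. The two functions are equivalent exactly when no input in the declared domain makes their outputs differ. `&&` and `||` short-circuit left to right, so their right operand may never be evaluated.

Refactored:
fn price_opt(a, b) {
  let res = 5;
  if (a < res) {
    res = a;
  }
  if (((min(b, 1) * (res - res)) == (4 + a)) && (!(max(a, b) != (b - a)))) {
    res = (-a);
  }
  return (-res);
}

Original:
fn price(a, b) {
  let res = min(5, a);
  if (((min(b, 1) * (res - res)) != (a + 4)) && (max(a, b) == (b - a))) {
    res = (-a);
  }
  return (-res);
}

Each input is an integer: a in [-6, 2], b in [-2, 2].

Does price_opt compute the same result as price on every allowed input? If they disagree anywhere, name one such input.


Input a=-1, b=-2: -1 from price versus 1 from price_opt.
verdict: not equivalent; witness: a=-1, b=-2


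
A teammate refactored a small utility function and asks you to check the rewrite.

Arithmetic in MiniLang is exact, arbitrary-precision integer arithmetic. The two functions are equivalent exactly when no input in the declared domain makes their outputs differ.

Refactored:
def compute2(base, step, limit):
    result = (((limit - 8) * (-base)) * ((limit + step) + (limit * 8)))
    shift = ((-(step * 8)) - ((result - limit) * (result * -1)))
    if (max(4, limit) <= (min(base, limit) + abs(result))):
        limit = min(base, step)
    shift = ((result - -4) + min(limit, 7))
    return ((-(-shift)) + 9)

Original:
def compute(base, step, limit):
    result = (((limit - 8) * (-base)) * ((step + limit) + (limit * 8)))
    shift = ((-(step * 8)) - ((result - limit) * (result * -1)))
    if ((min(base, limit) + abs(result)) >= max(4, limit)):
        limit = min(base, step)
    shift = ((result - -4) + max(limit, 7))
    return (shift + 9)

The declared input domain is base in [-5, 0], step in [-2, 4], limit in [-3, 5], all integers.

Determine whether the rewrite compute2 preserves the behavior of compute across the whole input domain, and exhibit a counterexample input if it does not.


There is a counterexample at base=-5, step=-2, limit=-3: 1615 on one side, 1603 on the other.
compute: result = 1595; shift = 2548826; ((min(base, limit) + abs(result)) >= max(4, limit)) -> true; limit = -5; shift = 1606; return 1615
compute2: result = 1595; shift = 2548826; (max(4, limit) <= (min(base, limit) + abs(result))) -> true; limit = -5; shift = 1594; return 1603
verdict: not equivalent; witness: base=-5, step=-2, limit=-3


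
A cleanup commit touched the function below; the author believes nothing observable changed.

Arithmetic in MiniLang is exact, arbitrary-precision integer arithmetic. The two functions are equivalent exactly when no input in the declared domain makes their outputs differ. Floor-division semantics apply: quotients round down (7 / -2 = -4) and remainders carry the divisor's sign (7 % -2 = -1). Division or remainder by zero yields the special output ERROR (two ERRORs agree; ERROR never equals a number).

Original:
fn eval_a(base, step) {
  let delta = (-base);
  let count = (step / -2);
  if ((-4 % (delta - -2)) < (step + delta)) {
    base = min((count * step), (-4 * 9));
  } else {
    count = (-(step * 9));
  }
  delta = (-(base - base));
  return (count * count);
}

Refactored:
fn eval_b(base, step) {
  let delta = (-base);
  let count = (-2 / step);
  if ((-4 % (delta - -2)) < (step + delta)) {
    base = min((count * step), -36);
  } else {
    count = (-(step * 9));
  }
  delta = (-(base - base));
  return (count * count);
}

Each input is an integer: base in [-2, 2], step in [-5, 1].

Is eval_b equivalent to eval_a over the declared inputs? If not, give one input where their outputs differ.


Evaluate both at base=-2, step=-1.
eval_a: delta := 2 | count := 0 | ((-4 % (delta - -2)) < (step + delta)): true | base := -36 | delta := 0 | result 0
eval_b: delta := 2 | count := 2 | ((-4 % (delta - -2)) < (step + delta)): true | base := -36 | delta := 0 | result 4
0 != 4, so the rewrite changes behavior.
verdict: not equivalent; witness: base=-2, step=-1


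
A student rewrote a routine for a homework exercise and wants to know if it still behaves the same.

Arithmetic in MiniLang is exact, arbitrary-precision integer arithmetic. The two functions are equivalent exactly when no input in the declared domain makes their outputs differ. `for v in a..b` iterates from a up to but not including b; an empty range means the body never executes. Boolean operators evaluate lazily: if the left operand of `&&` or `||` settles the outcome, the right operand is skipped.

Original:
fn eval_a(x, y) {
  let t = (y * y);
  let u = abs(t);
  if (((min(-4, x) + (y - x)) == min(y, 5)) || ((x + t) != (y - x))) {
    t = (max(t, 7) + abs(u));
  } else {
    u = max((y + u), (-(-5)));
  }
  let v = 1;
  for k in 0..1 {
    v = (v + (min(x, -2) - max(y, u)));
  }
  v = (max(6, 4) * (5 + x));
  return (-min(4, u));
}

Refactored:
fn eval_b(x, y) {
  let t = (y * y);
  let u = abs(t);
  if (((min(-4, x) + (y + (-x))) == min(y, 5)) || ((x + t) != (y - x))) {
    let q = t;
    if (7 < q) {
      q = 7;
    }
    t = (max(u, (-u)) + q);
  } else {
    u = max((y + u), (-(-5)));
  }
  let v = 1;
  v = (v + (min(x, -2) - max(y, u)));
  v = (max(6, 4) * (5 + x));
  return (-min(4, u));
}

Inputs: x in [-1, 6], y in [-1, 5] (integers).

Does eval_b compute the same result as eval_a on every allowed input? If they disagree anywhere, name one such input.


The suspicious-looking change has no observable effect anywhere in the declared ranges; all 56 inputs agree.
verdict: equivalent


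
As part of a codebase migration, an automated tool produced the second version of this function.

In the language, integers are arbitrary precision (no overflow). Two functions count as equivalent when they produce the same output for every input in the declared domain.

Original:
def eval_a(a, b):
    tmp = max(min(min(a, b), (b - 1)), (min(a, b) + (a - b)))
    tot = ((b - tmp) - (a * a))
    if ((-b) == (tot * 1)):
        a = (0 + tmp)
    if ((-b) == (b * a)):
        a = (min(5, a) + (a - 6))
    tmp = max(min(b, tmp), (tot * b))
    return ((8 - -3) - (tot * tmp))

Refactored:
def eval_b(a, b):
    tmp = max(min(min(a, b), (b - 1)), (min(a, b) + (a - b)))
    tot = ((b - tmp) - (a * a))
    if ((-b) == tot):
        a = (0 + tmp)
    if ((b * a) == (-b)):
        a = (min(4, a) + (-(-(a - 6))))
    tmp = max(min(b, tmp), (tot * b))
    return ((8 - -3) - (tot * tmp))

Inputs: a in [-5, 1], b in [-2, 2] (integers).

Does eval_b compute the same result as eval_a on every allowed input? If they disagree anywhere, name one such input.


The one real change (`5` became `4`) has no effect anywhere in the declared ranges.
Spot check at a=-4, b=1 — eval_a: tmp becomes -4; next tot becomes -11; next ((-b) == (tot * 1)) evaluates to false; next ((-b) == (b * a)) evaluates to false; next tmp becomes -4; next final value -33. eval_b: tmp becomes -4; next tot becomes -11; next ((-b) == tot) evaluates to false; next ((b * a) == (-b)) evaluates to false; next tmp becomes -4; next final value -33. Both give -33.
Across all 35 domain points the two functions coincide.
verdict: equivalent


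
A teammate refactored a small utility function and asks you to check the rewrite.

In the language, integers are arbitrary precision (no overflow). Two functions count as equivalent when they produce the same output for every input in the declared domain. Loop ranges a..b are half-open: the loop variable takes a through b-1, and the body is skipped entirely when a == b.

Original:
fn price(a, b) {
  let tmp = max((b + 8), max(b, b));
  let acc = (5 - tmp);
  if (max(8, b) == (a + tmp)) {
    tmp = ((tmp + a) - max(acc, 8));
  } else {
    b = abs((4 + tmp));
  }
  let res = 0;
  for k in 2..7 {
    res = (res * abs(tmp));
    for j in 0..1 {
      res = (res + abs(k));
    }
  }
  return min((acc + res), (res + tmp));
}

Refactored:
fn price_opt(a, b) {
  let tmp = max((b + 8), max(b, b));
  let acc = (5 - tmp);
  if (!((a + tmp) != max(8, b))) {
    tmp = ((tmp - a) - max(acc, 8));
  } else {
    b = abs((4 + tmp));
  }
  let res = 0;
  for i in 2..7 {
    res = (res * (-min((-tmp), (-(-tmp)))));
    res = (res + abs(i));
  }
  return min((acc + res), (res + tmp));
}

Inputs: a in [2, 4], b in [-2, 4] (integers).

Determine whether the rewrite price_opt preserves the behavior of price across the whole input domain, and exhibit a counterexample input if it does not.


Consider the input a=2, b=-2.
price: tmp becomes 6; next acc becomes -1; next (max(8, b) == (a + tmp)) evaluates to true; next tmp becomes 0; next res becomes 0; next at k=2:; next res becomes 0; next at j=0:; next res becomes 2; next at k=3:; next res becomes 0; next at j=0:; next res becomes 3; next at k=4:; next res becomes 0; next at j=0:; next res becomes 4; next at k=5:; next res becomes 0; next at j=0:; next res becomes 5; next at k=6:; next res becomes 0; next at j=0:; next res becomes 6; next final value 5
price_opt: tmp becomes 6; next acc becomes -1; next (!((a + tmp) != max(8, b))) evaluates to true; next tmp becomes -4; next res becomes 0; next at i=2:; next res becomes 0; next res becomes 2; next at i=3:; next res becomes 8; next res becomes 11; next at i=4:; next res becomes 44; next res becomes 48; next at i=5:; next res becomes 192; next res becomes 197; next at i=6:; next res becomes 788; next res becomes 794; next final value 790
5 against 790: the behavior changed.
verdict: not equivalent; witness: a=2, b=-2


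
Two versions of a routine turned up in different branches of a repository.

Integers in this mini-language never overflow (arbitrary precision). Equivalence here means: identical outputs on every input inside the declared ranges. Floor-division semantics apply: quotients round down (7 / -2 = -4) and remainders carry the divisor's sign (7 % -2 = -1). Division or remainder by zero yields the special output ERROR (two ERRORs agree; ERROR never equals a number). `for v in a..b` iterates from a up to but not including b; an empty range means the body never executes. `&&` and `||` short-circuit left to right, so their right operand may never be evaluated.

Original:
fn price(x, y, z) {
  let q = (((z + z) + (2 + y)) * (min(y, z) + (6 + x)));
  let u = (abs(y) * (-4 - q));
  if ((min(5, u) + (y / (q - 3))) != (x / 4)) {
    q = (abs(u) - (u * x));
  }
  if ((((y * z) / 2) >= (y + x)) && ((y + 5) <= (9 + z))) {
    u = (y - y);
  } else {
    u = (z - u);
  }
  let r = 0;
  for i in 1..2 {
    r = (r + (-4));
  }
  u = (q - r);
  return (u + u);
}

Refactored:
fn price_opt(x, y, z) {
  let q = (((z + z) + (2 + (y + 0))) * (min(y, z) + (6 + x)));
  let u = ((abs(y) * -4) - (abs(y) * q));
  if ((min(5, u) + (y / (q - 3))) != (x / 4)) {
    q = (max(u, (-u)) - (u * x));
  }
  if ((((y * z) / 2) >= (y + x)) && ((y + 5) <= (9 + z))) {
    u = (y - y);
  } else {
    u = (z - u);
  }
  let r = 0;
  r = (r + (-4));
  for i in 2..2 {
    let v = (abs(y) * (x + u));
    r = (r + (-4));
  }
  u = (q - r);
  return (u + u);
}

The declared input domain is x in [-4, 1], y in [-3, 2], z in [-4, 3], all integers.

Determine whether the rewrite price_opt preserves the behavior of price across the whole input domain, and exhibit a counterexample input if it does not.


Although min/max/abs usage differs, loop structure differs, statement counts differ, local variable names differ, constant usage differs, arithmetic usage differs, 288/288 inputs agree.
verdict: equivalent


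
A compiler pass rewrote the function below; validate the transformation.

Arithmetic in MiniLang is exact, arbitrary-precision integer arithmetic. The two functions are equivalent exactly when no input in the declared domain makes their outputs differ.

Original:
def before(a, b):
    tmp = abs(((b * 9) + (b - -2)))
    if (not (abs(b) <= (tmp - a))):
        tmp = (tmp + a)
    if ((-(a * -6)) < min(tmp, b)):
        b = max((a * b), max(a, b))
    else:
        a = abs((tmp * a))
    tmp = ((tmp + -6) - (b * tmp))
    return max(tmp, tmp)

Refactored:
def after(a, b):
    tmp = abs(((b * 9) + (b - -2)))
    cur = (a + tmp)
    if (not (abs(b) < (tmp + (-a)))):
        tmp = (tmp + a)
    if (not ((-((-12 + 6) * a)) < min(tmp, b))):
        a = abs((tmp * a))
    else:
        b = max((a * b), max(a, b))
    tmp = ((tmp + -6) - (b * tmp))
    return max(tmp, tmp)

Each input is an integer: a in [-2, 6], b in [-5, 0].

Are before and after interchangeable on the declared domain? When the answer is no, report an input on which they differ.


Take a=2, b=0.
before: tmp becomes 2; next (not (abs(b) <= (tmp - a))) evaluates to false; next ((-(a * -6)) < min(tmp, b)) evaluates to false; next a becomes 4; next tmp becomes -4; next final value -4
after: tmp becomes 2; next cur becomes 4; next (not (abs(b) < (tmp + (-a)))) evaluates to true; next tmp becomes 4; next (not ((-((-12 + 6) * a)) < min(tmp, b))) evaluates to true; next a becomes 8; next tmp becomes -2; next final value -2
-4 != -2, so the rewrite changes behavior.
verdict: not equivalent; witness: a=2, b=0


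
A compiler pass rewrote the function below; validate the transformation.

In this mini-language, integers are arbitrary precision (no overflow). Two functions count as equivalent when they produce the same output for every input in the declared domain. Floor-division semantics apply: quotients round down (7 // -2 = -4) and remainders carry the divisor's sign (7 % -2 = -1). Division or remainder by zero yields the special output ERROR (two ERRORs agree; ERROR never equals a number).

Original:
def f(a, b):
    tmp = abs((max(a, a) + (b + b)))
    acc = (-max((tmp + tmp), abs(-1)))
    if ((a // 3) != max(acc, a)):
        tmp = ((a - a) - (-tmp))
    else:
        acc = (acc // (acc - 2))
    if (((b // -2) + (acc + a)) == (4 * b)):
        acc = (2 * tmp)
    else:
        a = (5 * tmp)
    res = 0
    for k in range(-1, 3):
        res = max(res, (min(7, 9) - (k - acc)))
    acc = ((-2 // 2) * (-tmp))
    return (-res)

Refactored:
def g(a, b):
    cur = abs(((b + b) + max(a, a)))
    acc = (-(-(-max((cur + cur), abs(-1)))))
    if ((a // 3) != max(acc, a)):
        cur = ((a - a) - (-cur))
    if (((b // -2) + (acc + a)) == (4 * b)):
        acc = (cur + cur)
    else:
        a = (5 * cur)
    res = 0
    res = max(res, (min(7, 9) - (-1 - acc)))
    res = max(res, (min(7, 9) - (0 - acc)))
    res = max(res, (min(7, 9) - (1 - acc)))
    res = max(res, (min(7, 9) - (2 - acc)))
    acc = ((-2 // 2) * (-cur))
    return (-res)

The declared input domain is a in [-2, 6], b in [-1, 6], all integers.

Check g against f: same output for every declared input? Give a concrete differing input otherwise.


Evaluate both at a=-2, b=1.
f: tmp = 0; acc = -1; ((a // 3) != max(acc, a)) -> false; acc = 0; (((b // -2) + (acc + a)) == (4 * b)) -> false; a = 0; res = 0; [k=-1]; res = 8; [k=0]; res = 8; [k=1]; res = 8; [k=2]; res = 8; acc = 0; return -8
g: cur = 0; acc = -1; ((a // 3) != max(acc, a)) -> false; (((b // -2) + (acc + a)) == (4 * b)) -> false; a = 0; res = 0; res = 7; res = 7; res = 7; res = 7; acc = 0; return -7
-8 against -7: the behavior changed.
verdict: not equivalent; witness: a=-2, b=1


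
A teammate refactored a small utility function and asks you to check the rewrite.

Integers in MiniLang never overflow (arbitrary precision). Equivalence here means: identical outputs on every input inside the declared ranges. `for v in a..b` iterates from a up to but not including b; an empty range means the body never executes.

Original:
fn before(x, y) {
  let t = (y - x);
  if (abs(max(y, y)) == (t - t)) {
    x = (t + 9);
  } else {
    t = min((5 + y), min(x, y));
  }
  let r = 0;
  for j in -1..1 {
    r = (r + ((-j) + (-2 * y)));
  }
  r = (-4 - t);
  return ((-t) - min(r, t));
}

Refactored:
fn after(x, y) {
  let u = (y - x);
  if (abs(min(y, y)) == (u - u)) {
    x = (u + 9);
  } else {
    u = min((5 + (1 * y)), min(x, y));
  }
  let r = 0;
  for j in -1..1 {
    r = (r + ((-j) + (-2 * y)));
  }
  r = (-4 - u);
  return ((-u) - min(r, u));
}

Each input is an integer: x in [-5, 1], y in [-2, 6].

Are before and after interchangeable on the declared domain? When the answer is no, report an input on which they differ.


The edit looks behavioral (`max(y, y)` became `min(y, y)`), but over these ranges it never changes the outcome; all 63 inputs agree.
verdict: equivalent


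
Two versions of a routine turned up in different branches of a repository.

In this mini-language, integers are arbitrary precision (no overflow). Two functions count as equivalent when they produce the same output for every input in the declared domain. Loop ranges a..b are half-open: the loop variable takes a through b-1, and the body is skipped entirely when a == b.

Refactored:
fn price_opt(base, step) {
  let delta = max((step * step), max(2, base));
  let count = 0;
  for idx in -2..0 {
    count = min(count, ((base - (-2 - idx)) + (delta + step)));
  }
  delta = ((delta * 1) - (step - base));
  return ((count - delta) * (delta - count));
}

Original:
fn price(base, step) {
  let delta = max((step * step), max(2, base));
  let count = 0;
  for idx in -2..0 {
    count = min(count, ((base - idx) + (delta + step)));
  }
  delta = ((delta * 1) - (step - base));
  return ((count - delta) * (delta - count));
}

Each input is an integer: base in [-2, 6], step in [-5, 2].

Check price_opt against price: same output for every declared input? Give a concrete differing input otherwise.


The rewrite breaks on base=-2, step=-1, where the results are -1 and -4.
price: delta becomes 2; next count becomes 0; next at idx=-2:; next count becomes 0; next at idx=-1:; next count becomes 0; next delta becomes 1; next final value -1
price_opt: delta becomes 2; next count becomes 0; next at idx=-2:; next count becomes -1; next at idx=-1:; next count becomes -1; next delta becomes 1; next final value -4
verdict: not equivalent; witness: base=-2, step=-1


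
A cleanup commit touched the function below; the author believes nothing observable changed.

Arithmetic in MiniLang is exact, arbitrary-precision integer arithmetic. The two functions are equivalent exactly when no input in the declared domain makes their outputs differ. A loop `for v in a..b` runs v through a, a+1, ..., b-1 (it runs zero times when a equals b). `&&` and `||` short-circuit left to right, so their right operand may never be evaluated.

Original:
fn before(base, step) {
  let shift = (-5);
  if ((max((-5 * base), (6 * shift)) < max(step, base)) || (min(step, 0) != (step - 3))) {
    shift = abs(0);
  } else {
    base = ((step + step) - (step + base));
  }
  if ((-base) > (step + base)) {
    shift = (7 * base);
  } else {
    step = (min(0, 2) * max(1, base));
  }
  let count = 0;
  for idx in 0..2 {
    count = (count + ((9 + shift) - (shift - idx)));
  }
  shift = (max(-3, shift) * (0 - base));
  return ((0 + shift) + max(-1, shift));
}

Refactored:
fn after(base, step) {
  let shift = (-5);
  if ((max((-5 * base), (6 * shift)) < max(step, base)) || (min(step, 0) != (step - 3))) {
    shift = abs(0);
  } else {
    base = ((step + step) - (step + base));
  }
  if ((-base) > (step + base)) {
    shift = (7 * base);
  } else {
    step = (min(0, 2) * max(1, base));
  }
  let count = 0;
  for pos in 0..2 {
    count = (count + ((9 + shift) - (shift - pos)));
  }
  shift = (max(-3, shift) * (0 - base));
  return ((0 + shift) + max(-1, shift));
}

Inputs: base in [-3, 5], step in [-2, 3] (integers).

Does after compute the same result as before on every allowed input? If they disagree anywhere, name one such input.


Differences: local variable names differ — yet all 54 inputs agree.
verdict: equivalent


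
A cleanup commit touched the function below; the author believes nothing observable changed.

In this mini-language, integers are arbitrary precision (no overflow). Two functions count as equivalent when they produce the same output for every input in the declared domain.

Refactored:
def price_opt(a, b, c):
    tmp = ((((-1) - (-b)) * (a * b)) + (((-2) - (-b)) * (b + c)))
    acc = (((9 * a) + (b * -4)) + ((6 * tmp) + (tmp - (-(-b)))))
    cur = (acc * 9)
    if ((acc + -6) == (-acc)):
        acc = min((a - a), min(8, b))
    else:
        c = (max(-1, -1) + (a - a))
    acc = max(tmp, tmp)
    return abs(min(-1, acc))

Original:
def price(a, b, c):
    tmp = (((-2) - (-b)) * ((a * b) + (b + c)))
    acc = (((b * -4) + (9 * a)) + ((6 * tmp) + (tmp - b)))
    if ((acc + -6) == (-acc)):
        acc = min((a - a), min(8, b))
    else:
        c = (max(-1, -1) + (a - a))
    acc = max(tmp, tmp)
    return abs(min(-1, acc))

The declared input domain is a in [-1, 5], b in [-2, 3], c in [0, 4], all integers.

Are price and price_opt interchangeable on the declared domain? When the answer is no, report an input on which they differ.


Take a=-1, b=-2, c=1.
price: tmp becomes -4; next acc becomes -27; next ((acc + -6) == (-acc)) evaluates to false; next c becomes -1; next acc becomes -4; next final value 4
price_opt: tmp becomes -2; next acc becomes -13; next cur becomes -117; next ((acc + -6) == (-acc)) evaluates to false; next c becomes -1; next acc becomes -2; next final value 2
4 vs 2 — the two versions disagree here.
verdict: not equivalent; witness: a=-1, b=-2, c=1


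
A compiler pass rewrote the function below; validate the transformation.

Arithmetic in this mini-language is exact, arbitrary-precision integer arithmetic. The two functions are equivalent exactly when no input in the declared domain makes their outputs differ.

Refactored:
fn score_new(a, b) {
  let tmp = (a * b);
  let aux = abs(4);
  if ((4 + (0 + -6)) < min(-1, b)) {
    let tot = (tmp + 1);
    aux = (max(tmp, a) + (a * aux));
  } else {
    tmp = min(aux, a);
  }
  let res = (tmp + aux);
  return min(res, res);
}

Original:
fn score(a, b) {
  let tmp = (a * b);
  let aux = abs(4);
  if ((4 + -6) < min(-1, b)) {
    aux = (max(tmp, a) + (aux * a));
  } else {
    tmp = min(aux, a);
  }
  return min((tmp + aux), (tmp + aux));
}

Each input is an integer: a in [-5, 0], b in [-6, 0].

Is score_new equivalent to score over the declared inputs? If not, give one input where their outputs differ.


This is a faithful refactor — arithmetic usage differs, plus constant usage differs, plus statement counts differ, plus local variable names differ, but the computed results match everywhere.
Spot check at a=-2, b=-4 — score: tmp = 8; aux = 4; ((4 + -6) < min(-1, b)) -> false; tmp = -2; return 2. score_new: tmp = 8; aux = 4; ((4 + (0 + -6)) < min(-1, b)) -> false; tmp = -2; res = 2; return 2. Both give 2.
Across all 42 domain points the two functions coincide.
verdict: equivalent


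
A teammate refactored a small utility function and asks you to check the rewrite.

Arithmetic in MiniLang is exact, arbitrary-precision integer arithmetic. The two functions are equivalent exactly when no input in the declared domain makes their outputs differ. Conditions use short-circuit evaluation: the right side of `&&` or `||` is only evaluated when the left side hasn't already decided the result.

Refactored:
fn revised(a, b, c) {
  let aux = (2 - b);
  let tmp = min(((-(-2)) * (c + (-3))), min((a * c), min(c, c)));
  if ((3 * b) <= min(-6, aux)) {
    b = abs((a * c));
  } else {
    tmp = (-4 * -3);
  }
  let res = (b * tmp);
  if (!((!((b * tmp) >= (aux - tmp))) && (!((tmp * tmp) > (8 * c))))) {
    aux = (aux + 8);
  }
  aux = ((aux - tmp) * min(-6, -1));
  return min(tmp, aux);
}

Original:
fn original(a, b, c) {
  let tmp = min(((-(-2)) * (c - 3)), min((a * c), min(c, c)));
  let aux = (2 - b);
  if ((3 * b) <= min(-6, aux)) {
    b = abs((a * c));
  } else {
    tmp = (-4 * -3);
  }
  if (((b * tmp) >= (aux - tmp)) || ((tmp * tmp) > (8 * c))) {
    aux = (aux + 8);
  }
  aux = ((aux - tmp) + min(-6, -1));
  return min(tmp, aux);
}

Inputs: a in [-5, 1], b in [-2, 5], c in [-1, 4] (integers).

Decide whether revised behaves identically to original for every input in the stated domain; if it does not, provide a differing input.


On input a=-5, b=-2, c=-1, original returns -8 while revised returns -120.
verdict: not equivalent; witness: a=-5, b=-2, c=-1
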